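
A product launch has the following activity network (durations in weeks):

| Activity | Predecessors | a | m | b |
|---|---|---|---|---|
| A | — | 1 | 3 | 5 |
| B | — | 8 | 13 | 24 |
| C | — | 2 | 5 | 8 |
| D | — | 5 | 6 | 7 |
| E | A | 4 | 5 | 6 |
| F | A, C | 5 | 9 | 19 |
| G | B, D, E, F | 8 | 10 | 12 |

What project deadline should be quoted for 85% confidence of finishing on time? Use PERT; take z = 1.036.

te_A = (1 + 4·3 + 5)/6 = 18/6 = 3; σ²_A = ((5−1)/6)² = 0.444
te_B = (8 + 4·13 + 24)/6 = 84/6 = 14; σ²_B = ((24−8)/6)² = 7.111
te_C = (2 + 4·5 + 8)/6 = 30/6 = 5; σ²_C = ((8−2)/6)² = 1.000
te_D = (5 + 4·6 + 7)/6 = 36/6 = 6; σ²_D = ((7−5)/6)² = 0.111
te_E = (4 + 4·5 + 6)/6 = 30/6 = 5; σ²_E = ((6−4)/6)² = 0.111
te_F = (5 + 4·9 + 19)/6 = 60/6 = 10; σ²_F = ((19−5)/6)² = 5.444
te_G = (8 + 4·10 + 12)/6 = 60/6 = 10; σ²_G = ((12−8)/6)² = 0.444

Forward pass:
ES_A = 0; EF_A = 3
ES_B = 0; EF_B = 14
ES_C = 0; EF_C = 5
ES_D = 0; EF_D = 6
ES_E = 3; EF_E = 3+5 = 8
ES_F = max(EF_A=3, EF_C=5) = 5; EF_F = 5+10 = 15
ES_G = max(EF_B=14, EF_D=6, EF_E=8, EF_F=15) = 15; EF_G = 15+10 = 25
Expected project duration μ = 25 weeks. Critical path: C → F → G.

Variance along critical path = 1.000 + 5.444 + 0.444 = 6.889; σ = 2.625 weeks.
D = μ + z·σ = 25 + 1.036·2.625 = 27.7 weeks

27.7 weeks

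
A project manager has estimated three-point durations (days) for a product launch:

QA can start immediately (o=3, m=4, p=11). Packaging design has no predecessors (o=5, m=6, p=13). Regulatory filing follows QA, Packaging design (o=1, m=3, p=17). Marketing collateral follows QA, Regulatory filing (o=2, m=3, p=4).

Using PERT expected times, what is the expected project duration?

15 days

te_QA = (3 + 4·4 + 11)/6 = 30/6 = 5
te_Packaging design = (5 + 4·6 + 13)/6 = 42/6 = 7
te_Regulatory filing = (1 + 4·3 + 17)/6 = 30/6 = 5
te_Marketing collateral = (2 + 4·3 + 4)/6 = 18/6 = 3

Forward pass:
ES_QA = 0; EF_QA = 5
ES_Packaging design = 0; EF_Packaging design = 7
ES_Regulatory filing = max(EF_QA=5, EF_Packaging design=7) = 7; EF_Regulatory filing = 7+5 = 12
ES_Marketing collateral = max(EF_QA=5, EF_Regulatory filing=12) = 12; EF_Marketing collateral = 12+3 = 15
Expected project duration μ = 15 days. Critical path: Packaging design → Regulatory filing → Marketing collateral.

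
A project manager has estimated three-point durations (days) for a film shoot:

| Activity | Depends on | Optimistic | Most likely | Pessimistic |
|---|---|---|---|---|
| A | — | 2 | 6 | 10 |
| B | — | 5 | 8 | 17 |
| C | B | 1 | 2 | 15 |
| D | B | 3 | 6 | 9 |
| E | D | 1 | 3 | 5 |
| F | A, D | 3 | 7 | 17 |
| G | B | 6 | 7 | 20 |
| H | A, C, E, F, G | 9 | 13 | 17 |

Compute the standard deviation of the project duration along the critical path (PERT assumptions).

3.50 days

te_A = (2 + 4·6 + 10)/6 = 36/6 = 6; σ²_A = ((10−2)/6)² = 1.778
te_B = (5 + 4·8 + 17)/6 = 54/6 = 9; σ²_B = ((17−5)/6)² = 4.000
te_C = (1 + 4·2 + 15)/6 = 24/6 = 4; σ²_C = ((15−1)/6)² = 5.444
te_D = (3 + 4·6 + 9)/6 = 36/6 = 6; σ²_D = ((9−3)/6)² = 1.000
te_E = (1 + 4·3 + 5)/6 = 18/6 = 3; σ²_E = ((5−1)/6)² = 0.444
te_F = (3 + 4·7 + 17)/6 = 48/6 = 8; σ²_F = ((17−3)/6)² = 5.444
te_G = (6 + 4·7 + 20)/6 = 54/6 = 9; σ²_G = ((20−6)/6)² = 5.444
te_H = (9 + 4·13 + 17)/6 = 78/6 = 13; σ²_H = ((17−9)/6)² = 1.778

Forward pass:
ES_A = 0; EF_A = 6
ES_B = 0; EF_B = 9
ES_C = 9; EF_C = 9+4 = 13
ES_D = 9; EF_D = 9+6 = 15
ES_E = 15; EF_E = 15+3 = 18
ES_F = max(EF_A=6, EF_D=15) = 15; EF_F = 15+8 = 23
ES_G = 9; EF_G = 9+9 = 18
ES_H = max(EF_A=6, EF_C=13, EF_E=18, EF_F=23, EF_G=18) = 23; EF_H = 23+13 = 36
Expected project duration μ = 36 days. Critical path: B → D → F → H.

Variance along critical path = 4.000 + 1.000 + 5.444 + 1.778 = 12.222
σ = √12.222 = 3.496 days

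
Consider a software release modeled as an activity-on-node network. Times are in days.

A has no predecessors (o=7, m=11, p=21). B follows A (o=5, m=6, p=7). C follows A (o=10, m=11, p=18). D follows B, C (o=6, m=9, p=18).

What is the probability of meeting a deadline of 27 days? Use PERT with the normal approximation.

0.018

te_A = (7 + 4·11 + 21)/6 = 72/6 = 12; σ²_A = ((21−7)/6)² = 5.444
te_B = (5 + 4·6 + 7)/6 = 36/6 = 6; σ²_B = ((7−5)/6)² = 0.111
te_C = (10 + 4·11 + 18)/6 = 72/6 = 12; σ²_C = ((18−10)/6)² = 1.778
te_D = (6 + 4·9 + 18)/6 = 60/6 = 10; σ²_D = ((18−6)/6)² = 4.000

Forward pass:
ES_A = 0; EF_A = 12
ES_B = 12; EF_B = 12+6 = 18
ES_C = 12; EF_C = 12+12 = 24
ES_D = max(EF_B=18, EF_C=24) = 24; EF_D = 24+10 = 34
Expected project duration μ = 34 days. Critical path: A → C → D.

Variance along critical path = 5.444 + 1.778 + 4.000 = 11.222; σ = √11.222 = 3.350 days.
Z = (27 − 34) / 3.350 = -2.090
P(T ≤ 27) = Φ(-2.090) ≈ 0.018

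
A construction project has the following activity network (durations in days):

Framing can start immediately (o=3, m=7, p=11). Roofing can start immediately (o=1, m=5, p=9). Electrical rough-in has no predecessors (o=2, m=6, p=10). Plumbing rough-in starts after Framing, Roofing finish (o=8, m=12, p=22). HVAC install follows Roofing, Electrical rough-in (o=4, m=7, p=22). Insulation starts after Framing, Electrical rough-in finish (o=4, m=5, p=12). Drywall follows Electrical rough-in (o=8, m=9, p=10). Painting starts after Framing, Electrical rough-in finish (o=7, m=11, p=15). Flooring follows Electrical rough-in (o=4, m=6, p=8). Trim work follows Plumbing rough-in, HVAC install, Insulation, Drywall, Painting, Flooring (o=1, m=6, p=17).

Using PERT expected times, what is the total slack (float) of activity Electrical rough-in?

3 days

te_Framing = (3 + 4·7 + 11)/6 = 42/6 = 7
te_Roofing = (1 + 4·5 + 9)/6 = 30/6 = 5
te_Electrical rough-in = (2 + 4·6 + 10)/6 = 36/6 = 6
te_Plumbing rough-in = (8 + 4·12 + 22)/6 = 78/6 = 13
te_HVAC install = (4 + 4·7 + 22)/6 = 54/6 = 9
te_Insulation = (4 + 4·5 + 12)/6 = 36/6 = 6
te_Drywall = (8 + 4·9 + 10)/6 = 54/6 = 9
te_Painting = (7 + 4·11 + 15)/6 = 66/6 = 11
te_Flooring = (4 + 4·6 + 8)/6 = 36/6 = 6
te_Trim work = (1 + 4·6 + 17)/6 = 42/6 = 7

Forward pass:
ES_Framing = 0; EF_Framing = 7
ES_Roofing = 0; EF_Roofing = 5
ES_Electrical rough-in = 0; EF_Electrical rough-in = 6
ES_Plumbing rough-in = max(EF_Framing=7, EF_Roofing=5) = 7; EF_Plumbing rough-in = 7+13 = 20
ES_HVAC install = max(EF_Roofing=5, EF_Electrical rough-in=6) = 6; EF_HVAC install = 6+9 = 15
ES_Insulation = max(EF_Framing=7, EF_Electrical rough-in=6) = 7; EF_Insulation = 7+6 = 13
ES_Drywall = 6; EF_Drywall = 6+9 = 15
ES_Painting = max(EF_Framing=7, EF_Electrical rough-in=6) = 7; EF_Painting = 7+11 = 18
ES_Flooring = 6; EF_Flooring = 6+6 = 12
ES_Trim work = max(EF_Plumbing rough-in=20, EF_HVAC install=15, EF_Insulation=13, EF_Drywall=15, EF_Painting=18, EF_Flooring=12) = 20; EF_Trim work = 20+7 = 27
Expected project duration μ = 27 days. Critical path: Framing → Plumbing rough-in → Trim work.

Backward pass:
LF_Trim work = 27; LS_Trim work = 27−7 = 20
LF_Flooring = LS_Trim work = 20; LS_Flooring = 20−6 = 14
LF_Painting = LS_Trim work = 20; LS_Painting = 20−11 = 9
LF_Drywall = LS_Trim work = 20; LS_Drywall = 20−9 = 11
LF_Insulation = LS_Trim work = 20; LS_Insulation = 20−6 = 14
LF_HVAC install = LS_Trim work = 20; LS_HVAC install = 20−9 = 11
LF_Plumbing rough-in = LS_Trim work = 20; LS_Plumbing rough-in = 20−13 = 7
LF_Electrical rough-in = min(LS_HVAC install=11, LS_Insulation=14, LS_Drywall=11, LS_Painting=9, LS_Flooring=14) = 9; LS_Electrical rough-in = 9−6 = 3
LF_Roofing = min(LS_Plumbing rough-in=7, LS_HVAC install=11) = 7; LS_Roofing = 7−5 = 2
LF_Framing = min(LS_Plumbing rough-in=7, LS_Insulation=14, LS_Painting=9) = 7; LS_Framing = 7−7 = 0
Slack_Electrical rough-in = LS_Electrical rough-in − ES_Electrical rough-in = 3 − 0 = 3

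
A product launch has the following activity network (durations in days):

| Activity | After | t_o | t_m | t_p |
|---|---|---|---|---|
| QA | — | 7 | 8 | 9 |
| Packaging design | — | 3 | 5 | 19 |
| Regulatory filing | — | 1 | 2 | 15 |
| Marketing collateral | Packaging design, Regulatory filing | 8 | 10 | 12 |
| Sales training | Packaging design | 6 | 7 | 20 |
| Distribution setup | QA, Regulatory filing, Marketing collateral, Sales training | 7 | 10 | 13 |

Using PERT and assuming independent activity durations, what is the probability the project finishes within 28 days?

0.634

te_QA = (7 + 4·8 + 9)/6 = 48/6 = 8; σ²_QA = ((9−7)/6)² = 0.111
te_Packaging design = (3 + 4·5 + 19)/6 = 42/6 = 7; σ²_Packaging design = ((19−3)/6)² = 7.111
te_Regulatory filing = (1 + 4·2 + 15)/6 = 24/6 = 4; σ²_Regulatory filing = ((15−1)/6)² = 5.444
te_Marketing collateral = (8 + 4·10 + 12)/6 = 60/6 = 10; σ²_Marketing collateral = ((12−8)/6)² = 0.444
te_Sales training = (6 + 4·7 + 20)/6 = 54/6 = 9; σ²_Sales training = ((20−6)/6)² = 5.444
te_Distribution setup = (7 + 4·10 + 13)/6 = 60/6 = 10; σ²_Distribution setup = ((13−7)/6)² = 1.000

Forward pass:
ES_QA = 0; EF_QA = 8
ES_Packaging design = 0; EF_Packaging design = 7
ES_Regulatory filing = 0; EF_Regulatory filing = 4
ES_Marketing collateral = max(EF_Packaging design=7, EF_Regulatory filing=4) = 7; EF_Marketing collateral = 7+10 = 17
ES_Sales training = 7; EF_Sales training = 7+9 = 16
ES_Distribution setup = max(EF_QA=8, EF_Regulatory filing=4, EF_Marketing collateral=17, EF_Sales training=16) = 17; EF_Distribution setup = 17+10 = 27
Expected project duration μ = 27 days. Critical path: Packaging design → Marketing collateral → Distribution setup.

Variance along critical path = 7.111 + 0.444 + 1.000 = 8.556; σ = √8.556 = 2.925 days.
Z = (28 − 27) / 2.925 = 0.342
P(T ≤ 28) = Φ(0.342) ≈ 0.634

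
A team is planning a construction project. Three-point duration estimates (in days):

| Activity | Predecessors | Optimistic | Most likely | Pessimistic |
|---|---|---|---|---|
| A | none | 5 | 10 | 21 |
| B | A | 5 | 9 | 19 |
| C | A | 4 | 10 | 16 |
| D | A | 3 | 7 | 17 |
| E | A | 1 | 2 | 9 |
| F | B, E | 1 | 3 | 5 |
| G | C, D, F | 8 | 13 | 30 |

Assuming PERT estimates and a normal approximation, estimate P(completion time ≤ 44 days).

te_A = (5 + 4·10 + 21)/6 = 66/6 = 11; σ²_A = ((21−5)/6)² = 7.111
te_B = (5 + 4·9 + 19)/6 = 60/6 = 10; σ²_B = ((19−5)/6)² = 5.444
te_C = (4 + 4·10 + 16)/6 = 60/6 = 10; σ²_C = ((16−4)/6)² = 4.000
te_D = (3 + 4·7 + 17)/6 = 48/6 = 8; σ²_D = ((17−3)/6)² = 5.444
te_E = (1 + 4·2 + 9)/6 = 18/6 = 3; σ²_E = ((9−1)/6)² = 1.778
te_F = (1 + 4·3 + 5)/6 = 18/6 = 3; σ²_F = ((5−1)/6)² = 0.444
te_G = (8 + 4·13 + 30)/6 = 90/6 = 15; σ²_G = ((30−8)/6)² = 13.444

Forward pass:
ES_A = 0; EF_A = 11
ES_B = 11; EF_B = 11+10 = 21
ES_C = 11; EF_C = 11+10 = 21
ES_D = 11; EF_D = 11+8 = 19
ES_E = 11; EF_E = 11+3 = 14
ES_F = max(EF_B=21, EF_E=14) = 21; EF_F = 21+3 = 24
ES_G = max(EF_C=21, EF_D=19, EF_F=24) = 24; EF_G = 24+15 = 39
Expected project duration μ = 39 days. Critical path: A → B → F → G.

Variance along critical path = 7.111 + 5.444 + 0.444 + 13.444 = 26.444; σ = √26.444 = 5.142 days.
Z = (44 − 39) / 5.142 = 0.972
P(T ≤ 44) = Φ(0.972) ≈ 0.835

0.835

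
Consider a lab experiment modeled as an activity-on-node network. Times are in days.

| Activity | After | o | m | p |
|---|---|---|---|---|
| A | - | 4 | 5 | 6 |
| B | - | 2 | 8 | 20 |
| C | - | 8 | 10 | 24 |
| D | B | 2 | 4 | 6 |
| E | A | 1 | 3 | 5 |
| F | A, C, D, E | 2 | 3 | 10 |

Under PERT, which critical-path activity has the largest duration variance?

B

te_A = (4 + 4·5 + 6)/6 = 30/6 = 5; σ²_A = ((6−4)/6)² = 0.111
te_B = (2 + 4·8 + 20)/6 = 54/6 = 9; σ²_B = ((20−2)/6)² = 9.000
te_C = (8 + 4·10 + 24)/6 = 72/6 = 12; σ²_C = ((24−8)/6)² = 7.111
te_D = (2 + 4·4 + 6)/6 = 24/6 = 4; σ²_D = ((6−2)/6)² = 0.444
te_E = (1 + 4·3 + 5)/6 = 18/6 = 3; σ²_E = ((5−1)/6)² = 0.444
te_F = (2 + 4·3 + 10)/6 = 24/6 = 4; σ²_F = ((10−2)/6)² = 1.778

Forward pass:
ES_A = 0; EF_A = 5
ES_B = 0; EF_B = 9
ES_C = 0; EF_C = 12
ES_D = 9; EF_D = 9+4 = 13
ES_E = 5; EF_E = 5+3 = 8
ES_F = max(EF_A=5, EF_C=12, EF_D=13, EF_E=8) = 13; EF_F = 13+4 = 17
Expected project duration μ = 17 days. Critical path: B → D → F.

Variances on critical path: σ²_B=9.000, σ²_D=0.444, σ²_F=1.778.
Largest is σ²_B = 9.000.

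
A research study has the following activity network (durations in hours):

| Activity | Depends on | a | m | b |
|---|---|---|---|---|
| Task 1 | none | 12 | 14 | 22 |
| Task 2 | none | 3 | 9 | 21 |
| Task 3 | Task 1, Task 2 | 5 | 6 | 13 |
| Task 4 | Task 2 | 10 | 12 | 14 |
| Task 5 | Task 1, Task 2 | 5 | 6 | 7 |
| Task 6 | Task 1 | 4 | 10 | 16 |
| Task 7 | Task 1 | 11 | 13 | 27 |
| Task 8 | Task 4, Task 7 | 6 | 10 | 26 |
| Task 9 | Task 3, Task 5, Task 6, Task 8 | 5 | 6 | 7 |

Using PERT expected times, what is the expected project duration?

48 hours

te_Task 1 = (12 + 4·14 + 22)/6 = 90/6 = 15
te_Task 2 = (3 + 4·9 + 21)/6 = 60/6 = 10
te_Task 3 = (5 + 4·6 + 13)/6 = 42/6 = 7
te_Task 4 = (10 + 4·12 + 14)/6 = 72/6 = 12
te_Task 5 = (5 + 4·6 + 7)/6 = 36/6 = 6
te_Task 6 = (4 + 4·10 + 16)/6 = 60/6 = 10
te_Task 7 = (11 + 4·13 + 27)/6 = 90/6 = 15
te_Task 8 = (6 + 4·10 + 26)/6 = 72/6 = 12
te_Task 9 = (5 + 4·6 + 7)/6 = 36/6 = 6

Forward pass:
ES_Task 1 = 0; EF_Task 1 = 15
ES_Task 2 = 0; EF_Task 2 = 10
ES_Task 3 = max(EF_Task 1=15, EF_Task 2=10) = 15; EF_Task 3 = 15+7 = 22
ES_Task 4 = 10; EF_Task 4 = 10+12 = 22
ES_Task 5 = max(EF_Task 1=15, EF_Task 2=10) = 15; EF_Task 5 = 15+6 = 21
ES_Task 6 = 15; EF_Task 6 = 15+10 = 25
ES_Task 7 = 15; EF_Task 7 = 15+15 = 30
ES_Task 8 = max(EF_Task 4=22, EF_Task 7=30) = 30; EF_Task 8 = 30+12 = 42
ES_Task 9 = max(EF_Task 3=22, EF_Task 5=21, EF_Task 6=25, EF_Task 8=42) = 42; EF_Task 9 = 42+6 = 48
Expected project duration μ = 48 hours. Critical path: Task 1 → Task 7 → Task 8 → Task 9.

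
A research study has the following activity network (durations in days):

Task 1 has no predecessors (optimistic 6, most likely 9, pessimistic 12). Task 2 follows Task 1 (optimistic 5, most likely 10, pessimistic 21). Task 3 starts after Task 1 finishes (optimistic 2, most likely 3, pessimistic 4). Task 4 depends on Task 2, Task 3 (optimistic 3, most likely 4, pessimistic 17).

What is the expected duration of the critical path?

26 days

te_Task 1 = (6 + 4·9 + 12)/6 = 54/6 = 9
te_Task 2 = (5 + 4·10 + 21)/6 = 66/6 = 11
te_Task 3 = (2 + 4·3 + 4)/6 = 18/6 = 3
te_Task 4 = (3 + 4·4 + 17)/6 = 36/6 = 6

Forward pass:
ES_Task 1 = 0; EF_Task 1 = 9
ES_Task 2 = 9; EF_Task 2 = 9+11 = 20
ES_Task 3 = 9; EF_Task 3 = 9+3 = 12
ES_Task 4 = max(EF_Task 2=20, EF_Task 3=12) = 20; EF_Task 4 = 20+6 = 26
Expected project duration μ = 26 days. Critical path: Task 1 → Task 2 → Task 4.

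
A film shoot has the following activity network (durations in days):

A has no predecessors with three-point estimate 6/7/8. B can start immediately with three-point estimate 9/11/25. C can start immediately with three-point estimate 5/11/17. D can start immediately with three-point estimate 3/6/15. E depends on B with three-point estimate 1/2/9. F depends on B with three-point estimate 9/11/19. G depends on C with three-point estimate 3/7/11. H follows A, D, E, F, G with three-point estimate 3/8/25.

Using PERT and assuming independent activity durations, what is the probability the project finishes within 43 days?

0.951

te_A = (6 + 4·7 + 8)/6 = 42/6 = 7; σ²_A = ((8−6)/6)² = 0.111
te_B = (9 + 4·11 + 25)/6 = 78/6 = 13; σ²_B = ((25−9)/6)² = 7.111
te_C = (5 + 4·11 + 17)/6 = 66/6 = 11; σ²_C = ((17−5)/6)² = 4.000
te_D = (3 + 4·6 + 15)/6 = 42/6 = 7; σ²_D = ((15−3)/6)² = 4.000
te_E = (1 + 4·2 + 9)/6 = 18/6 = 3; σ²_E = ((9−1)/6)² = 1.778
te_F = (9 + 4·11 + 19)/6 = 72/6 = 12; σ²_F = ((19−9)/6)² = 2.778
te_G = (3 + 4·7 + 11)/6 = 42/6 = 7; σ²_G = ((11−3)/6)² = 1.778
te_H = (3 + 4·8 + 25)/6 = 60/6 = 10; σ²_H = ((25−3)/6)² = 13.444

Forward pass:
ES_A = 0; EF_A = 7
ES_B = 0; EF_B = 13
ES_C = 0; EF_C = 11
ES_D = 0; EF_D = 7
ES_E = 13; EF_E = 13+3 = 16
ES_F = 13; EF_F = 13+12 = 25
ES_G = 11; EF_G = 11+7 = 18
ES_H = max(EF_A=7, EF_D=7, EF_E=16, EF_F=25, EF_G=18) = 25; EF_H = 25+10 = 35
Expected project duration μ = 35 days. Critical path: B → F → H.

Variance along critical path = 7.111 + 2.778 + 13.444 = 23.333; σ = √23.333 = 4.830 days.
Z = (43 − 35) / 4.830 = 1.656
P(T ≤ 43) = Φ(1.656) ≈ 0.951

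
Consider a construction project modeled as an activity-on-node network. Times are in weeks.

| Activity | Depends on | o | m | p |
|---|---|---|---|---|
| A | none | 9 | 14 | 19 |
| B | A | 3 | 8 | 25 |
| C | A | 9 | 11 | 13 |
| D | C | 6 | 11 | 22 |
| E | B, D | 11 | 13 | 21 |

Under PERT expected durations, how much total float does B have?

te_A = (9 + 4·14 + 19)/6 = 84/6 = 14
te_B = (3 + 4·8 + 25)/6 = 60/6 = 10
te_C = (9 + 4·11 + 13)/6 = 66/6 = 11
te_D = (6 + 4·11 + 22)/6 = 72/6 = 12
te_E = (11 + 4·13 + 21)/6 = 84/6 = 14

Forward pass:
ES_A = 0; EF_A = 14
ES_B = 14; EF_B = 14+10 = 24
ES_C = 14; EF_C = 14+11 = 25
ES_D = 25; EF_D = 25+12 = 37
ES_E = max(EF_B=24, EF_D=37) = 37; EF_E = 37+14 = 51
Expected project duration μ = 51 weeks. Critical path: A → C → D → E.

Backward pass:
LF_E = 51; LS_E = 51−14 = 37
LF_D = LS_E = 37; LS_D = 37−12 = 25
LF_C = LS_D = 25; LS_C = 25−11 = 14
LF_B = LS_E = 37; LS_B = 37−10 = 27
LF_A = min(LS_B=27, LS_C=14) = 14; LS_A = 14−14 = 0
Slack_B = LS_B − ES_B = 27 − 14 = 13

13 weeks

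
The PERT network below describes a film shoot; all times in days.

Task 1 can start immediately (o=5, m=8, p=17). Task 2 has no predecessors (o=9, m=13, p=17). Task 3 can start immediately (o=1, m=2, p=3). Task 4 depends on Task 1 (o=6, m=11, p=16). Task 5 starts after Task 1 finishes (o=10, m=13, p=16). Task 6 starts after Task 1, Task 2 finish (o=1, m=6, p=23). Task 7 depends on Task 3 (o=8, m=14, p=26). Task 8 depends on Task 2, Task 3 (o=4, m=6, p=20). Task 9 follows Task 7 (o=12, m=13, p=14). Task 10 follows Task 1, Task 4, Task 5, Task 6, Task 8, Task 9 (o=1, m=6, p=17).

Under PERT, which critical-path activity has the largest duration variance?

te_Task 1 = (5 + 4·8 + 17)/6 = 54/6 = 9; σ²_Task 1 = ((17−5)/6)² = 4.000
te_Task 2 = (9 + 4·13 + 17)/6 = 78/6 = 13; σ²_Task 2 = ((17−9)/6)² = 1.778
te_Task 3 = (1 + 4·2 + 3)/6 = 12/6 = 2; σ²_Task 3 = ((3−1)/6)² = 0.111
te_Task 4 = (6 + 4·11 + 16)/6 = 66/6 = 11; σ²_Task 4 = ((16−6)/6)² = 2.778
te_Task 5 = (10 + 4·13 + 16)/6 = 78/6 = 13; σ²_Task 5 = ((16−10)/6)² = 1.000
te_Task 6 = (1 + 4·6 + 23)/6 = 48/6 = 8; σ²_Task 6 = ((23−1)/6)² = 13.444
te_Task 7 = (8 + 4·14 + 26)/6 = 90/6 = 15; σ²_Task 7 = ((26−8)/6)² = 9.000
te_Task 8 = (4 + 4·6 + 20)/6 = 48/6 = 8; σ²_Task 8 = ((20−4)/6)² = 7.111
te_Task 9 = (12 + 4·13 + 14)/6 = 78/6 = 13; σ²_Task 9 = ((14−12)/6)² = 0.111
te_Task 10 = (1 + 4·6 + 17)/6 = 42/6 = 7; σ²_Task 10 = ((17−1)/6)² = 7.111

Forward pass:
ES_Task 1 = 0; EF_Task 1 = 9
ES_Task 2 = 0; EF_Task 2 = 13
ES_Task 3 = 0; EF_Task 3 = 2
ES_Task 4 = 9; EF_Task 4 = 9+11 = 20
ES_Task 5 = 9; EF_Task 5 = 9+13 = 22
ES_Task 6 = max(EF_Task 1=9, EF_Task 2=13) = 13; EF_Task 6 = 13+8 = 21
ES_Task 7 = 2; EF_Task 7 = 2+15 = 17
ES_Task 8 = max(EF_Task 2=13, EF_Task 3=2) = 13; EF_Task 8 = 13+8 = 21
ES_Task 9 = 17; EF_Task 9 = 17+13 = 30
ES_Task 10 = max(EF_Task 1=9, EF_Task 4=20, EF_Task 5=22, EF_Task 6=21, EF_Task 8=21, EF_Task 9=30) = 30; EF_Task 10 = 30+7 = 37
Expected project duration μ = 37 days. Critical path: Task 3 → Task 7 → Task 9 → Task 10.

Variances on critical path: σ²_Task 3=0.111, σ²_Task 7=9.000, σ²_Task 9=0.111, σ²_Task 10=7.111.
Largest is σ²_Task 7 = 9.000.

Task 7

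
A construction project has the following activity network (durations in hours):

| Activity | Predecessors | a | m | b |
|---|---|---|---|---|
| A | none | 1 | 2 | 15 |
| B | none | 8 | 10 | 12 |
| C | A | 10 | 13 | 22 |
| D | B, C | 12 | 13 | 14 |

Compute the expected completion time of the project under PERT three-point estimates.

te_A = (1 + 4·2 + 15)/6 = 24/6 = 4
te_B = (8 + 4·10 + 12)/6 = 60/6 = 10
te_C = (10 + 4·13 + 22)/6 = 84/6 = 14
te_D = (12 + 4·13 + 14)/6 = 78/6 = 13

Forward pass:
ES_A = 0; EF_A = 4
ES_B = 0; EF_B = 10
ES_C = 4; EF_C = 4+14 = 18
ES_D = max(EF_B=10, EF_C=18) = 18; EF_D = 18+13 = 31
Expected project duration μ = 31 hours. Critical path: A → C → D.

31 hours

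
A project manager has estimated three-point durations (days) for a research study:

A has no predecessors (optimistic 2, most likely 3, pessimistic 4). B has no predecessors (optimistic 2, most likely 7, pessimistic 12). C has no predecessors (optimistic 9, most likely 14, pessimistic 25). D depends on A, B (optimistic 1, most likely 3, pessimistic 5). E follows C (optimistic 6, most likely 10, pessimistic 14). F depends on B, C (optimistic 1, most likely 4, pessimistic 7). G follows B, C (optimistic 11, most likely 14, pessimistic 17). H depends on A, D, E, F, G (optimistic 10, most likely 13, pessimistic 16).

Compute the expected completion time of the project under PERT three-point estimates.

42 days

te_A = (2 + 4·3 + 4)/6 = 18/6 = 3
te_B = (2 + 4·7 + 12)/6 = 42/6 = 7
te_C = (9 + 4·14 + 25)/6 = 90/6 = 15
te_D = (1 + 4·3 + 5)/6 = 18/6 = 3
te_E = (6 + 4·10 + 14)/6 = 60/6 = 10
te_F = (1 + 4·4 + 7)/6 = 24/6 = 4
te_G = (11 + 4·14 + 17)/6 = 84/6 = 14
te_H = (10 + 4·13 + 16)/6 = 78/6 = 13

Forward pass:
ES_A = 0; EF_A = 3
ES_B = 0; EF_B = 7
ES_C = 0; EF_C = 15
ES_D = max(EF_A=3, EF_B=7) = 7; EF_D = 7+3 = 10
ES_E = 15; EF_E = 15+10 = 25
ES_F = max(EF_B=7, EF_C=15) = 15; EF_F = 15+4 = 19
ES_G = max(EF_B=7, EF_C=15) = 15; EF_G = 15+14 = 29
ES_H = max(EF_A=3, EF_D=10, EF_E=25, EF_F=19, EF_G=29) = 29; EF_H = 29+13 = 42
Expected project duration μ = 42 days. Critical path: C → G → H.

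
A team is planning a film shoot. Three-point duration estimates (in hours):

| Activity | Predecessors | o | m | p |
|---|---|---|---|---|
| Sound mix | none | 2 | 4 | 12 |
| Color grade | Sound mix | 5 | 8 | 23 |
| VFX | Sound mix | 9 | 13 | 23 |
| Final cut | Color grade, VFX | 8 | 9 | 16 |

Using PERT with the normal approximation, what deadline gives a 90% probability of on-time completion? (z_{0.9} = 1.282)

33.1 hours

te_Sound mix = (2 + 4·4 + 12)/6 = 30/6 = 5; σ²_Sound mix = ((12−2)/6)² = 2.778
te_Color grade = (5 + 4·8 + 23)/6 = 60/6 = 10; σ²_Color grade = ((23−5)/6)² = 9.000
te_VFX = (9 + 4·13 + 23)/6 = 84/6 = 14; σ²_VFX = ((23−9)/6)² = 5.444
te_Final cut = (8 + 4·9 + 16)/6 = 60/6 = 10; σ²_Final cut = ((16−8)/6)² = 1.778

Forward pass:
ES_Sound mix = 0; EF_Sound mix = 5
ES_Color grade = 5; EF_Color grade = 5+10 = 15
ES_VFX = 5; EF_VFX = 5+14 = 19
ES_Final cut = max(EF_Color grade=15, EF_VFX=19) = 19; EF_Final cut = 19+10 = 29
Expected project duration μ = 29 hours. Critical path: Sound mix → VFX → Final cut.

Variance along critical path = 2.778 + 5.444 + 1.778 = 10.000; σ = 3.162 hours.
D = μ + z·σ = 29 + 1.282·3.162 = 33.1 hours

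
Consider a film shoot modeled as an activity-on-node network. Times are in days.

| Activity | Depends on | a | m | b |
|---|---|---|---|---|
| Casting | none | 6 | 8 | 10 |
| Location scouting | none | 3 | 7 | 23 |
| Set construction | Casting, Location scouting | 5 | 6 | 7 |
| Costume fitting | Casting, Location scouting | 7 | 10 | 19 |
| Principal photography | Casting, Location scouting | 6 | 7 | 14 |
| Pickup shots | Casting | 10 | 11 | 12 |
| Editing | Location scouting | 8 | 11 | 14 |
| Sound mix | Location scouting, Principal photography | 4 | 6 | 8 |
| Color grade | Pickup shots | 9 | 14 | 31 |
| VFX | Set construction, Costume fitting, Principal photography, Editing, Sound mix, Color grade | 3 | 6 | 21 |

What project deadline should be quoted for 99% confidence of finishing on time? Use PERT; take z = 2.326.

te_Casting = (6 + 4·8 + 10)/6 = 48/6 = 8; σ²_Casting = ((10−6)/6)² = 0.444
te_Location scouting = (3 + 4·7 + 23)/6 = 54/6 = 9; σ²_Location scouting = ((23−3)/6)² = 11.111
te_Set construction = (5 + 4·6 + 7)/6 = 36/6 = 6; σ²_Set construction = ((7−5)/6)² = 0.111
te_Costume fitting = (7 + 4·10 + 19)/6 = 66/6 = 11; σ²_Costume fitting = ((19−7)/6)² = 4.000
te_Principal photography = (6 + 4·7 + 14)/6 = 48/6 = 8; σ²_Principal photography = ((14−6)/6)² = 1.778
te_Pickup shots = (10 + 4·11 + 12)/6 = 66/6 = 11; σ²_Pickup shots = ((12−10)/6)² = 0.111
te_Editing = (8 + 4·11 + 14)/6 = 66/6 = 11; σ²_Editing = ((14−8)/6)² = 1.000
te_Sound mix = (4 + 4·6 + 8)/6 = 36/6 = 6; σ²_Sound mix = ((8−4)/6)² = 0.444
te_Color grade = (9 + 4·14 + 31)/6 = 96/6 = 16; σ²_Color grade = ((31−9)/6)² = 13.444
te_VFX = (3 + 4·6 + 21)/6 = 48/6 = 8; σ²_VFX = ((21−3)/6)² = 9.000

Forward pass:
ES_Casting = 0; EF_Casting = 8
ES_Location scouting = 0; EF_Location scouting = 9
ES_Set construction = max(EF_Casting=8, EF_Location scouting=9) = 9; EF_Set construction = 9+6 = 15
ES_Costume fitting = max(EF_Casting=8, EF_Location scouting=9) = 9; EF_Costume fitting = 9+11 = 20
ES_Principal photography = max(EF_Casting=8, EF_Location scouting=9) = 9; EF_Principal photography = 9+8 = 17
ES_Pickup shots = 8; EF_Pickup shots = 8+11 = 19
ES_Editing = 9; EF_Editing = 9+11 = 20
ES_Sound mix = max(EF_Location scouting=9, EF_Principal photography=17) = 17; EF_Sound mix = 17+6 = 23
ES_Color grade = 19; EF_Color grade = 19+16 = 35
ES_VFX = max(EF_Set construction=15, EF_Costume fitting=20, EF_Principal photography=17, EF_Editing=20, EF_Sound mix=23, EF_Color grade=35) = 35; EF_VFX = 35+8 = 43
Expected project duration μ = 43 days. Critical path: Casting → Pickup shots → Color grade → VFX.

Variance along critical path = 0.444 + 0.111 + 13.444 + 9.000 = 23.000; σ = 4.796 days.
D = μ + z·σ = 43 + 2.326·4.796 = 54.2 days

54.2 days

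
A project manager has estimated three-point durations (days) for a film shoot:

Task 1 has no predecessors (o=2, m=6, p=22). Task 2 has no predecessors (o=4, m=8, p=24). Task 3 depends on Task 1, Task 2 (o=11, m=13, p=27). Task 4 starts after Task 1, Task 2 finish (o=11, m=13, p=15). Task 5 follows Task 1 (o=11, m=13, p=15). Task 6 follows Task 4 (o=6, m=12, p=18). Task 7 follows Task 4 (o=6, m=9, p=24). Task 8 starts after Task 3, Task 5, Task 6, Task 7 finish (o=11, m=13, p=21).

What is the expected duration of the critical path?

49 days

te_Task 1 = (2 + 4·6 + 22)/6 = 48/6 = 8
te_Task 2 = (4 + 4·8 + 24)/6 = 60/6 = 10
te_Task 3 = (11 + 4·13 + 27)/6 = 90/6 = 15
te_Task 4 = (11 + 4·13 + 15)/6 = 78/6 = 13
te_Task 5 = (11 + 4·13 + 15)/6 = 78/6 = 13
te_Task 6 = (6 + 4·12 + 18)/6 = 72/6 = 12
te_Task 7 = (6 + 4·9 + 24)/6 = 66/6 = 11
te_Task 8 = (11 + 4·13 + 21)/6 = 84/6 = 14

Forward pass:
ES_Task 1 = 0; EF_Task 1 = 8
ES_Task 2 = 0; EF_Task 2 = 10
ES_Task 3 = max(EF_Task 1=8, EF_Task 2=10) = 10; EF_Task 3 = 10+15 = 25
ES_Task 4 = max(EF_Task 1=8, EF_Task 2=10) = 10; EF_Task 4 = 10+13 = 23
ES_Task 5 = 8; EF_Task 5 = 8+13 = 21
ES_Task 6 = 23; EF_Task 6 = 23+12 = 35
ES_Task 7 = 23; EF_Task 7 = 23+11 = 34
ES_Task 8 = max(EF_Task 3=25, EF_Task 5=21, EF_Task 6=35, EF_Task 7=34) = 35; EF_Task 8 = 35+14 = 49
Expected project duration μ = 49 days. Critical path: Task 2 → Task 4 → Task 6 → Task 8.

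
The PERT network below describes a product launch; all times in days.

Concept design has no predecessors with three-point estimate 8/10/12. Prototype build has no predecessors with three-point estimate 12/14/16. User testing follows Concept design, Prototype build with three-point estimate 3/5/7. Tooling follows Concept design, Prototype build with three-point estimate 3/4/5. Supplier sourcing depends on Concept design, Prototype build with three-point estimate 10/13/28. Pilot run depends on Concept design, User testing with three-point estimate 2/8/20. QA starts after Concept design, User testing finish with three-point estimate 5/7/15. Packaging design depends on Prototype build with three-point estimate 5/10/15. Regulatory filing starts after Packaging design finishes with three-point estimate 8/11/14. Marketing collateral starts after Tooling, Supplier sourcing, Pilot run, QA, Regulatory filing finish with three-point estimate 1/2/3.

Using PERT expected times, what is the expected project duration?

te_Concept design = (8 + 4·10 + 12)/6 = 60/6 = 10
te_Prototype build = (12 + 4·14 + 16)/6 = 84/6 = 14
te_User testing = (3 + 4·5 + 7)/6 = 30/6 = 5
te_Tooling = (3 + 4·4 + 5)/6 = 24/6 = 4
te_Supplier sourcing = (10 + 4·13 + 28)/6 = 90/6 = 15
te_Pilot run = (2 + 4·8 + 20)/6 = 54/6 = 9
te_QA = (5 + 4·7 + 15)/6 = 48/6 = 8
te_Packaging design = (5 + 4·10 + 15)/6 = 60/6 = 10
te_Regulatory filing = (8 + 4·11 + 14)/6 = 66/6 = 11
te_Marketing collateral = (1 + 4·2 + 3)/6 = 12/6 = 2

Forward pass:
ES_Concept design = 0; EF_Concept design = 10
ES_Prototype build = 0; EF_Prototype build = 14
ES_User testing = max(EF_Concept design=10, EF_Prototype build=14) = 14; EF_User testing = 14+5 = 19
ES_Tooling = max(EF_Concept design=10, EF_Prototype build=14) = 14; EF_Tooling = 14+4 = 18
ES_Supplier sourcing = max(EF_Concept design=10, EF_Prototype build=14) = 14; EF_Supplier sourcing = 14+15 = 29
ES_Pilot run = max(EF_Concept design=10, EF_User testing=19) = 19; EF_Pilot run = 19+9 = 28
ES_QA = max(EF_Concept design=10, EF_User testing=19) = 19; EF_QA = 19+8 = 27
ES_Packaging design = 14; EF_Packaging design = 14+10 = 24
ES_Regulatory filing = 24; EF_Regulatory filing = 24+11 = 35
ES_Marketing collateral = max(EF_Tooling=18, EF_Supplier sourcing=29, EF_Pilot run=28, EF_QA=27, EF_Regulatory filing=35) = 35; EF_Marketing collateral = 35+2 = 37
Expected project duration μ = 37 days. Critical path: Prototype build → Packaging design → Regulatory filing → Marketing collateral.

37 days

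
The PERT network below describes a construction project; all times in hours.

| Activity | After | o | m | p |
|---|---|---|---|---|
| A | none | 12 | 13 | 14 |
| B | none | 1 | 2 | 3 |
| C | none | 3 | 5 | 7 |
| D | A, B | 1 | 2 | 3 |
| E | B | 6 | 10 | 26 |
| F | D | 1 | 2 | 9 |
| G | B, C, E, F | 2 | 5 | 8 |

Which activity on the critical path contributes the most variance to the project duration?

te_A = (12 + 4·13 + 14)/6 = 78/6 = 13; σ²_A = ((14−12)/6)² = 0.111
te_B = (1 + 4·2 + 3)/6 = 12/6 = 2; σ²_B = ((3−1)/6)² = 0.111
te_C = (3 + 4·5 + 7)/6 = 30/6 = 5; σ²_C = ((7−3)/6)² = 0.444
te_D = (1 + 4·2 + 3)/6 = 12/6 = 2; σ²_D = ((3−1)/6)² = 0.111
te_E = (6 + 4·10 + 26)/6 = 72/6 = 12; σ²_E = ((26−6)/6)² = 11.111
te_F = (1 + 4·2 + 9)/6 = 18/6 = 3; σ²_F = ((9−1)/6)² = 1.778
te_G = (2 + 4·5 + 8)/6 = 30/6 = 5; σ²_G = ((8−2)/6)² = 1.000

Forward pass:
ES_A = 0; EF_A = 13
ES_B = 0; EF_B = 2
ES_C = 0; EF_C = 5
ES_D = max(EF_A=13, EF_B=2) = 13; EF_D = 13+2 = 15
ES_E = 2; EF_E = 2+12 = 14
ES_F = 15; EF_F = 15+3 = 18
ES_G = max(EF_B=2, EF_C=5, EF_E=14, EF_F=18) = 18; EF_G = 18+5 = 23
Expected project duration μ = 23 hours. Critical path: A → D → F → G.

Variances on critical path: σ²_A=0.111, σ²_D=0.111, σ²_F=1.778, σ²_G=1.000.
Largest is σ²_F = 1.778.

F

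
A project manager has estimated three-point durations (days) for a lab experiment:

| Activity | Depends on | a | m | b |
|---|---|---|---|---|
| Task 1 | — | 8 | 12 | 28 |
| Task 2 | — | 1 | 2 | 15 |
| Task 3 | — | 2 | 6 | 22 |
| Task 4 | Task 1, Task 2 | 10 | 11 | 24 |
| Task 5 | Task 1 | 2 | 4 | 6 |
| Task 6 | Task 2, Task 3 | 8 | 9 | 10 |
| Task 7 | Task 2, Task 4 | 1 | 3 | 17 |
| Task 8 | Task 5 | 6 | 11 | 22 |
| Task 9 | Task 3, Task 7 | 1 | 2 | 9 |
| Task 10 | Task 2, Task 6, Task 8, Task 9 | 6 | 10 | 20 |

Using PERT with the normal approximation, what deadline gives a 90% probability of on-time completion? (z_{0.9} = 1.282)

te_Task 1 = (8 + 4·12 + 28)/6 = 84/6 = 14; σ²_Task 1 = ((28−8)/6)² = 11.111
te_Task 2 = (1 + 4·2 + 15)/6 = 24/6 = 4; σ²_Task 2 = ((15−1)/6)² = 5.444
te_Task 3 = (2 + 4·6 + 22)/6 = 48/6 = 8; σ²_Task 3 = ((22−2)/6)² = 11.111
te_Task 4 = (10 + 4·11 + 24)/6 = 78/6 = 13; σ²_Task 4 = ((24−10)/6)² = 5.444
te_Task 5 = (2 + 4·4 + 6)/6 = 24/6 = 4; σ²_Task 5 = ((6−2)/6)² = 0.444
te_Task 6 = (8 + 4·9 + 10)/6 = 54/6 = 9; σ²_Task 6 = ((10−8)/6)² = 0.111
te_Task 7 = (1 + 4·3 + 17)/6 = 30/6 = 5; σ²_Task 7 = ((17−1)/6)² = 7.111
te_Task 8 = (6 + 4·11 + 22)/6 = 72/6 = 12; σ²_Task 8 = ((22−6)/6)² = 7.111
te_Task 9 = (1 + 4·2 + 9)/6 = 18/6 = 3; σ²_Task 9 = ((9−1)/6)² = 1.778
te_Task 10 = (6 + 4·10 + 20)/6 = 66/6 = 11; σ²_Task 10 = ((20−6)/6)² = 5.444

Forward pass:
ES_Task 1 = 0; EF_Task 1 = 14
ES_Task 2 = 0; EF_Task 2 = 4
ES_Task 3 = 0; EF_Task 3 = 8
ES_Task 4 = max(EF_Task 1=14, EF_Task 2=4) = 14; EF_Task 4 = 14+13 = 27
ES_Task 5 = 14; EF_Task 5 = 14+4 = 18
ES_Task 6 = max(EF_Task 2=4, EF_Task 3=8) = 8; EF_Task 6 = 8+9 = 17
ES_Task 7 = max(EF_Task 2=4, EF_Task 4=27) = 27; EF_Task 7 = 27+5 = 32
ES_Task 8 = 18; EF_Task 8 = 18+12 = 30
ES_Task 9 = max(EF_Task 3=8, EF_Task 7=32) = 32; EF_Task 9 = 32+3 = 35
ES_Task 10 = max(EF_Task 2=4, EF_Task 6=17, EF_Task 8=30, EF_Task 9=35) = 35; EF_Task 10 = 35+11 = 46
Expected project duration μ = 46 days. Critical path: Task 1 → Task 4 → Task 7 → Task 9 → Task 10.

Variance along critical path = 11.111 + 5.444 + 7.111 + 1.778 + 5.444 = 30.889; σ = 5.558 days.
D = μ + z·σ = 46 + 1.282·5.558 = 53.1 days

53.1 days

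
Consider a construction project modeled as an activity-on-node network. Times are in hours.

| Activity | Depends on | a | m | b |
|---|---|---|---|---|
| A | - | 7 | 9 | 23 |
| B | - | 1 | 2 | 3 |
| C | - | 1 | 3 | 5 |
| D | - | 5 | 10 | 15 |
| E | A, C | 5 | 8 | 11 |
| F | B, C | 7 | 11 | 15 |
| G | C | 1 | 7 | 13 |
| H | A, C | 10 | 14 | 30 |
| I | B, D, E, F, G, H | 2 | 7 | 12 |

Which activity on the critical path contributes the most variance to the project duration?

te_A = (7 + 4·9 + 23)/6 = 66/6 = 11; σ²_A = ((23−7)/6)² = 7.111
te_B = (1 + 4·2 + 3)/6 = 12/6 = 2; σ²_B = ((3−1)/6)² = 0.111
te_C = (1 + 4·3 + 5)/6 = 18/6 = 3; σ²_C = ((5−1)/6)² = 0.444
te_D = (5 + 4·10 + 15)/6 = 60/6 = 10; σ²_D = ((15−5)/6)² = 2.778
te_E = (5 + 4·8 + 11)/6 = 48/6 = 8; σ²_E = ((11−5)/6)² = 1.000
te_F = (7 + 4·11 + 15)/6 = 66/6 = 11; σ²_F = ((15−7)/6)² = 1.778
te_G = (1 + 4·7 + 13)/6 = 42/6 = 7; σ²_G = ((13−1)/6)² = 4.000
te_H = (10 + 4·14 + 30)/6 = 96/6 = 16; σ²_H = ((30−10)/6)² = 11.111
te_I = (2 + 4·7 + 12)/6 = 42/6 = 7; σ²_I = ((12−2)/6)² = 2.778

Forward pass:
ES_A = 0; EF_A = 11
ES_B = 0; EF_B = 2
ES_C = 0; EF_C = 3
ES_D = 0; EF_D = 10
ES_E = max(EF_A=11, EF_C=3) = 11; EF_E = 11+8 = 19
ES_F = max(EF_B=2, EF_C=3) = 3; EF_F = 3+11 = 14
ES_G = 3; EF_G = 3+7 = 10
ES_H = max(EF_A=11, EF_C=3) = 11; EF_H = 11+16 = 27
ES_I = max(EF_B=2, EF_D=10, EF_E=19, EF_F=14, EF_G=10, EF_H=27) = 27; EF_I = 27+7 = 34
Expected project duration μ = 34 hours. Critical path: A → H → I.

Variances on critical path: σ²_A=7.111, σ²_H=11.111, σ²_I=2.778.
Largest is σ²_H = 11.111.

H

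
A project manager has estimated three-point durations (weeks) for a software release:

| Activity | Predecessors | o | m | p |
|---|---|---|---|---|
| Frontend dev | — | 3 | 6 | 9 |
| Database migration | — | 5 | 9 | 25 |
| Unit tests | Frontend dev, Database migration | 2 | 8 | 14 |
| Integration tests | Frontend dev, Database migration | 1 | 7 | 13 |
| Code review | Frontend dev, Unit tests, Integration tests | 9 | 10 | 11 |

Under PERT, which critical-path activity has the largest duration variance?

Database migration

te_Frontend dev = (3 + 4·6 + 9)/6 = 36/6 = 6; σ²_Frontend dev = ((9−3)/6)² = 1.000
te_Database migration = (5 + 4·9 + 25)/6 = 66/6 = 11; σ²_Database migration = ((25−5)/6)² = 11.111
te_Unit tests = (2 + 4·8 + 14)/6 = 48/6 = 8; σ²_Unit tests = ((14−2)/6)² = 4.000
te_Integration tests = (1 + 4·7 + 13)/6 = 42/6 = 7; σ²_Integration tests = ((13−1)/6)² = 4.000
te_Code review = (9 + 4·10 + 11)/6 = 60/6 = 10; σ²_Code review = ((11−9)/6)² = 0.111

Forward pass:
ES_Frontend dev = 0; EF_Frontend dev = 6
ES_Database migration = 0; EF_Database migration = 11
ES_Unit tests = max(EF_Frontend dev=6, EF_Database migration=11) = 11; EF_Unit tests = 11+8 = 19
ES_Integration tests = max(EF_Frontend dev=6, EF_Database migration=11) = 11; EF_Integration tests = 11+7 = 18
ES_Code review = max(EF_Frontend dev=6, EF_Unit tests=19, EF_Integration tests=18) = 19; EF_Code review = 19+10 = 29
Expected project duration μ = 29 weeks. Critical path: Database migration → Unit tests → Code review.

Variances on critical path: σ²_Database migration=11.111, σ²_Unit tests=4.000, σ²_Code review=0.111.
Largest is σ²_Database migration = 11.111.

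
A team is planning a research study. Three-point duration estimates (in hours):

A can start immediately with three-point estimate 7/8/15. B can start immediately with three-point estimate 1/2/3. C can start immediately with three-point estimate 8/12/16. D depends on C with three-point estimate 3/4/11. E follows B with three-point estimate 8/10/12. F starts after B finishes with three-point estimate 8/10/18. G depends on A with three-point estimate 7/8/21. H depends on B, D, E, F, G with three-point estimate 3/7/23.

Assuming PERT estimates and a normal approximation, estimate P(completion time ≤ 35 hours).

te_A = (7 + 4·8 + 15)/6 = 54/6 = 9; σ²_A = ((15−7)/6)² = 1.778
te_B = (1 + 4·2 + 3)/6 = 12/6 = 2; σ²_B = ((3−1)/6)² = 0.111
te_C = (8 + 4·12 + 16)/6 = 72/6 = 12; σ²_C = ((16−8)/6)² = 1.778
te_D = (3 + 4·4 + 11)/6 = 30/6 = 5; σ²_D = ((11−3)/6)² = 1.778
te_E = (8 + 4·10 + 12)/6 = 60/6 = 10; σ²_E = ((12−8)/6)² = 0.444
te_F = (8 + 4·10 + 18)/6 = 66/6 = 11; σ²_F = ((18−8)/6)² = 2.778
te_G = (7 + 4·8 + 21)/6 = 60/6 = 10; σ²_G = ((21−7)/6)² = 5.444
te_H = (3 + 4·7 + 23)/6 = 54/6 = 9; σ²_H = ((23−3)/6)² = 11.111

Forward pass:
ES_A = 0; EF_A = 9
ES_B = 0; EF_B = 2
ES_C = 0; EF_C = 12
ES_D = 12; EF_D = 12+5 = 17
ES_E = 2; EF_E = 2+10 = 12
ES_F = 2; EF_F = 2+11 = 13
ES_G = 9; EF_G = 9+10 = 19
ES_H = max(EF_B=2, EF_D=17, EF_E=12, EF_F=13, EF_G=19) = 19; EF_H = 19+9 = 28
Expected project duration μ = 28 hours. Critical path: A → G → H.

Variance along critical path = 1.778 + 5.444 + 11.111 = 18.333; σ = √18.333 = 4.282 hours.
Z = (35 − 28) / 4.282 = 1.635
P(T ≤ 35) = Φ(1.635) ≈ 0.949

0.949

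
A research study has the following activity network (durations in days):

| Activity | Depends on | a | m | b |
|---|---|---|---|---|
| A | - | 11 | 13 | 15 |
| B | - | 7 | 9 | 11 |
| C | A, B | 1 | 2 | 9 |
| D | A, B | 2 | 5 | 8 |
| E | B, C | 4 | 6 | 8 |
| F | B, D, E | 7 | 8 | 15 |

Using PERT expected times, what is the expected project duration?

te_A = (11 + 4·13 + 15)/6 = 78/6 = 13
te_B = (7 + 4·9 + 11)/6 = 54/6 = 9
te_C = (1 + 4·2 + 9)/6 = 18/6 = 3
te_D = (2 + 4·5 + 8)/6 = 30/6 = 5
te_E = (4 + 4·6 + 8)/6 = 36/6 = 6
te_F = (7 + 4·8 + 15)/6 = 54/6 = 9

Forward pass:
ES_A = 0; EF_A = 13
ES_B = 0; EF_B = 9
ES_C = max(EF_A=13, EF_B=9) = 13; EF_C = 13+3 = 16
ES_D = max(EF_A=13, EF_B=9) = 13; EF_D = 13+5 = 18
ES_E = max(EF_B=9, EF_C=16) = 16; EF_E = 16+6 = 22
ES_F = max(EF_B=9, EF_D=18, EF_E=22) = 22; EF_F = 22+9 = 31
Expected project duration μ = 31 days. Critical path: A → C → E → F.

31 days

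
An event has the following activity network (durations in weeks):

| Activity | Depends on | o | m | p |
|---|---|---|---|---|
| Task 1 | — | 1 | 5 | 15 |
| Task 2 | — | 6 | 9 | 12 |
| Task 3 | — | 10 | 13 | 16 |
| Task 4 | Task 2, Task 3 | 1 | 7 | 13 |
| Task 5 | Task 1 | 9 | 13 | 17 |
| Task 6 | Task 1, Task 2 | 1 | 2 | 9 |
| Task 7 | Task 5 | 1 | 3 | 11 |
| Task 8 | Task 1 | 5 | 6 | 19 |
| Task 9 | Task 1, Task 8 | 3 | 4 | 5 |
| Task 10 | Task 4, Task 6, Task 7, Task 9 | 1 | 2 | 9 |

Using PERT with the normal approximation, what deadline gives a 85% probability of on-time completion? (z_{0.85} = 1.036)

te_Task 1 = (1 + 4·5 + 15)/6 = 36/6 = 6; σ²_Task 1 = ((15−1)/6)² = 5.444
te_Task 2 = (6 + 4·9 + 12)/6 = 54/6 = 9; σ²_Task 2 = ((12−6)/6)² = 1.000
te_Task 3 = (10 + 4·13 + 16)/6 = 78/6 = 13; σ²_Task 3 = ((16−10)/6)² = 1.000
te_Task 4 = (1 + 4·7 + 13)/6 = 42/6 = 7; σ²_Task 4 = ((13−1)/6)² = 4.000
te_Task 5 = (9 + 4·13 + 17)/6 = 78/6 = 13; σ²_Task 5 = ((17−9)/6)² = 1.778
te_Task 6 = (1 + 4·2 + 9)/6 = 18/6 = 3; σ²_Task 6 = ((9−1)/6)² = 1.778
te_Task 7 = (1 + 4·3 + 11)/6 = 24/6 = 4; σ²_Task 7 = ((11−1)/6)² = 2.778
te_Task 8 = (5 + 4·6 + 19)/6 = 48/6 = 8; σ²_Task 8 = ((19−5)/6)² = 5.444
te_Task 9 = (3 + 4·4 + 5)/6 = 24/6 = 4; σ²_Task 9 = ((5−3)/6)² = 0.111
te_Task 10 = (1 + 4·2 + 9)/6 = 18/6 = 3; σ²_Task 10 = ((9−1)/6)² = 1.778

Forward pass:
ES_Task 1 = 0; EF_Task 1 = 6
ES_Task 2 = 0; EF_Task 2 = 9
ES_Task 3 = 0; EF_Task 3 = 13
ES_Task 4 = max(EF_Task 2=9, EF_Task 3=13) = 13; EF_Task 4 = 13+7 = 20
ES_Task 5 = 6; EF_Task 5 = 6+13 = 19
ES_Task 6 = max(EF_Task 1=6, EF_Task 2=9) = 9; EF_Task 6 = 9+3 = 12
ES_Task 7 = 19; EF_Task 7 = 19+4 = 23
ES_Task 8 = 6; EF_Task 8 = 6+8 = 14
ES_Task 9 = max(EF_Task 1=6, EF_Task 8=14) = 14; EF_Task 9 = 14+4 = 18
ES_Task 10 = max(EF_Task 4=20, EF_Task 6=12, EF_Task 7=23, EF_Task 9=18) = 23; EF_Task 10 = 23+3 = 26
Expected project duration μ = 26 weeks. Critical path: Task 1 → Task 5 → Task 7 → Task 10.

Variance along critical path = 5.444 + 1.778 + 2.778 + 1.778 = 11.778; σ = 3.432 weeks.
D = μ + z·σ = 26 + 1.036·3.432 = 29.6 weeks

29.6 weeks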